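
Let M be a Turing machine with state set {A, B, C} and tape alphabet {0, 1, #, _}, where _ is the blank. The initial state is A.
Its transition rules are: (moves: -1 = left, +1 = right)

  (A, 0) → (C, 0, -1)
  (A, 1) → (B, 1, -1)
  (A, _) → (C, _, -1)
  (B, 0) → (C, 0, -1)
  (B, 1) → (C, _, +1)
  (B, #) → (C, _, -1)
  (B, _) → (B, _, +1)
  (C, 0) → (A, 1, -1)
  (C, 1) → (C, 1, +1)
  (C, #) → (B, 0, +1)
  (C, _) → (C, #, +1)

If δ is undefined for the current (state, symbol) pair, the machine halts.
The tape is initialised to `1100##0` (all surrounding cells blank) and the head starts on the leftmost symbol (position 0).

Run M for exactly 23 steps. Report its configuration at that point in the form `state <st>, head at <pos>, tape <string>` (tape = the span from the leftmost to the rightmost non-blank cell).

A | _[1]100##0   read 1 → write 1, move -1, go to B
B | [_]1100##0   read _ → write _, move +1, go to B
B | _[1]100##0   read 1 → write _, move +1, go to C
C | __[1]00##0   read 1 → write 1, move +1, go to C
C | __1[0]0##0   read 0 → write 1, move -1, go to A
A | __[1]10##0   read 1 → write 1, move -1, go to B
B | _[_]110##0   read _ → write _, move +1, go to B
B | __[1]10##0   read 1 → write _, move +1, go to C
C | ___[1]0##0   read 1 → write 1, move +1, go to C
C | ___1[0]##0   read 0 → write 1, move -1, go to A
A | ___[1]1##0   read 1 → write 1, move -1, go to B
B | __[_]11##0   read _ → write _, move +1, go to B
B | ___[1]1##0   read 1 → write _, move +1, go to C
C | ____[1]##0   read 1 → write 1, move +1, go to C
C | ____1[#]#0   read # → write 0, move +1, go to B
B | ____10[#]0   read # → write _, move -1, go to C
C | ____1[0]_0   read 0 → write 1, move -1, go to A
A | ____[1]1_0   read 1 → write 1, move -1, go to B
B | ___[_]11_0   read _ → write _, move +1, go to B
B | ____[1]1_0   read 1 → write _, move +1, go to C
C | _____[1]_0   read 1 → write 1, move +1, go to C
C | _____1[_]0   read _ → write #, move +1, go to C
C | _____1#[0]   read 0 → write 1, move -1, go to A
A | _____1[#]1
After 23 steps: state A, head at 5, tape 1#1.

state A, head at 5, tape 1#1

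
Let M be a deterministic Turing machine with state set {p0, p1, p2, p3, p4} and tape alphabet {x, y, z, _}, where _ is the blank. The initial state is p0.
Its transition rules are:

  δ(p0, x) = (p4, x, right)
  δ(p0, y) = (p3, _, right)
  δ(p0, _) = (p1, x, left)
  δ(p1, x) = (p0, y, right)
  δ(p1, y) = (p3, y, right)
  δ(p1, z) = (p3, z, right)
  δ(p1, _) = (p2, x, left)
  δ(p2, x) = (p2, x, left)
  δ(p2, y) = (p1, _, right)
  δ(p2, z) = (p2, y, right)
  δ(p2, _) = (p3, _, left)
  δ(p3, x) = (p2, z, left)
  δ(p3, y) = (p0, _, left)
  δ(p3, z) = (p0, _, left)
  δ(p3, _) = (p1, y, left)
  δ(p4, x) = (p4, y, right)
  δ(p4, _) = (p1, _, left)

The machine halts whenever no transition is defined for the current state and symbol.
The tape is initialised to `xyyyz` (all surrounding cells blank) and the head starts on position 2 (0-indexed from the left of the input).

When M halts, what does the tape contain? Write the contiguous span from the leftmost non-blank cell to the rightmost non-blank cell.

p0 | xy[y]yz   read y → write _, move right, go to p3
p3 | xy_[y]z   read y → write _, move left, go to p0
p0 | xy[_]_z   read _ → write x, move left, go to p1
p1 | x[y]x_z   read y → write y, move right, go to p3
p3 | xy[x]_z   read x → write z, move left, go to p2
p2 | x[y]z_z   read y → write _, move right, go to p1
p1 | x_[z]_z   read z → write z, move right, go to p3
p3 | x_z[_]z   read _ → write y, move left, go to p1
p1 | x_[z]yz   read z → write z, move right, go to p3
p3 | x_z[y]z   read y → write _, move left, go to p0
p0 | x_[z]_z
The non-blank tape span at halt is x_z_z.

x_z_z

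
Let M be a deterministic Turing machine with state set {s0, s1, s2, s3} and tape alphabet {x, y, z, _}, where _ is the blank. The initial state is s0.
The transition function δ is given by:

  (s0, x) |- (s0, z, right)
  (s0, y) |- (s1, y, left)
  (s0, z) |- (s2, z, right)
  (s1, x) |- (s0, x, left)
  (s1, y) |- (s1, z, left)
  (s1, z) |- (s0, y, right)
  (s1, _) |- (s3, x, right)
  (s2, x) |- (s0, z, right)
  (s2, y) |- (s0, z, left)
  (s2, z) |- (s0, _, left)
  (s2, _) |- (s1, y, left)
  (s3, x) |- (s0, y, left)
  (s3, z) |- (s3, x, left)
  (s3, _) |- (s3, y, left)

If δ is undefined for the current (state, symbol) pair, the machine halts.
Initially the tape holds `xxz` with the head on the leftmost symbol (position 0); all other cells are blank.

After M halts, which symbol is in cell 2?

s0 | __[x]xz_   read x → write z, move right, go to s0
s0 | __z[x]z_   read x → write z, move right, go to s0
s0 | __zz[z]_   read z → write z, move right, go to s2
s2 | __zzz[_]   read _ → write y, move left, go to s1
s1 | __zz[z]y   read z → write y, move right, go to s0
s0 | __zzy[y]   read y → write y, move left, go to s1
s1 | __zz[y]y   read y → write z, move left, go to s1
s1 | __z[z]zy   read z → write y, move right, go to s0
s0 | __zy[z]y   read z → write z, move right, go to s2
s2 | __zyz[y]   read y → write z, move left, go to s0
s0 | __zy[z]z   read z → write z, move right, go to s2
s2 | __zyz[z]   read z → write _, move left, go to s0
s0 | __zy[z]_   read z → write z, move right, go to s2
s2 | __zyz[_]   read _ → write y, move left, go to s1
s1 | __zy[z]y   read z → write y, move right, go to s0
s0 | __zyy[y]   read y → write y, move left, go to s1
s1 | __zy[y]y   read y → write z, move left, go to s1
s1 | __z[y]zy   read y → write z, move left, go to s1
s1 | __[z]zzy   read z → write y, move right, go to s0
s0 | __y[z]zy   read z → write z, move right, go to s2
s2 | __yz[z]y   read z → write _, move left, go to s0
s0 | __y[z]_y   read z → write z, move right, go to s2
s2 | __yz[_]y   read _ → write y, move left, go to s1
s1 | __y[z]yy   read z → write y, move right, go to s0
s0 | __yy[y]y   read y → write y, move left, go to s1
s1 | __y[y]yy   read y → write z, move left, go to s1
s1 | __[y]zyy   read y → write z, move left, go to s1
s1 | _[_]zzyy   read _ → write x, move right, go to s3
s3 | _x[z]zyy   read z → write x, move left, go to s3
s3 | _[x]xzyy   read x → write y, move left, go to s0
s0 | [_]yxzyy
Cell 2 holds y when M halts.

y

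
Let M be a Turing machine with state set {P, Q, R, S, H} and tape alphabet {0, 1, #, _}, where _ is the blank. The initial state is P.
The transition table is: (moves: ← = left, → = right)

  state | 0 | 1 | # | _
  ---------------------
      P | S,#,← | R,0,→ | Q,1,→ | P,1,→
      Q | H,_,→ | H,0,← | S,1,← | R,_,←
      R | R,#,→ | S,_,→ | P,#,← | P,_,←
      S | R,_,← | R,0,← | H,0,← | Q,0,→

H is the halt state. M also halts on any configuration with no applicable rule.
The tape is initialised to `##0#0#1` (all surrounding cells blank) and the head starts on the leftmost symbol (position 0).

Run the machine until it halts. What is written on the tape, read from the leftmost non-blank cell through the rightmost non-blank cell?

111100#0#1

state=P head=0 tape=___[#]#0#0#1   (P,#)→(Q,1,→)
state=Q head=1 tape=___1[#]0#0#1   (Q,#)→(S,1,←)
state=S head=0 tape=___[1]10#0#1   (S,1)→(R,0,←)
state=R head=-1 tape=__[_]010#0#1   (R,_)→(P,_,←)
state=P head=-2 tape=_[_]_010#0#1   (P,_)→(P,1,→)
state=P head=-1 tape=_1[_]010#0#1   (P,_)→(P,1,→)
state=P head=0 tape=_11[0]10#0#1   (P,0)→(S,#,←)
state=S head=-1 tape=_1[1]#10#0#1   (S,1)→(R,0,←)
state=R head=-2 tape=_[1]0#10#0#1   (R,1)→(S,_,→)
state=S head=-1 tape=__[0]#10#0#1   (S,0)→(R,_,←)
state=R head=-2 tape=_[_]_#10#0#1   (R,_)→(P,_,←)
state=P head=-3 tape=[_]__#10#0#1   (P,_)→(P,1,→)
state=P head=-2 tape=1[_]_#10#0#1   (P,_)→(P,1,→)
state=P head=-1 tape=11[_]#10#0#1   (P,_)→(P,1,→)
state=P head=0 tape=111[#]10#0#1   (P,#)→(Q,1,→)
state=Q head=1 tape=1111[1]0#0#1   (Q,1)→(H,0,←)
state=H head=0 tape=111[1]00#0#1
The non-blank tape span at halt is 111100#0#1.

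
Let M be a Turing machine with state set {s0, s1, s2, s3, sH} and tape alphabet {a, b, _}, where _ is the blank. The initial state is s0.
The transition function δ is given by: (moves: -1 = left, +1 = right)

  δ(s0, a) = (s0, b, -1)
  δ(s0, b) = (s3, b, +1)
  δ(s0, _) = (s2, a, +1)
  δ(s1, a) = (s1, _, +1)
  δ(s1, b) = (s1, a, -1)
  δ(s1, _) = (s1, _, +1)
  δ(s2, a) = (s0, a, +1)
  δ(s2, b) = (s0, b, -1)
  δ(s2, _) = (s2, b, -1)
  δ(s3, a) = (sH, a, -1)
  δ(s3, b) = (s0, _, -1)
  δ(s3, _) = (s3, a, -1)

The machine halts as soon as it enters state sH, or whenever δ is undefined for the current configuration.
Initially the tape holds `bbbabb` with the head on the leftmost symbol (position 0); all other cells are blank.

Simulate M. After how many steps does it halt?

10

s0 | _[b]bbabb   read b → write b, move +1, go to s3
s3 | _b[b]babb   read b → write _, move -1, go to s0
s0 | _[b]_babb   read b → write b, move +1, go to s3
s3 | _b[_]babb   read _ → write a, move -1, go to s3
s3 | _[b]ababb   read b → write _, move -1, go to s0
s0 | [_]_ababb   read _ → write a, move +1, go to s2
s2 | a[_]ababb   read _ → write b, move -1, go to s2
s2 | [a]bababb   read a → write a, move +1, go to s0
s0 | a[b]ababb   read b → write b, move +1, go to s3
s3 | ab[a]babb   read a → write a, move -1, go to sH
sH | a[b]ababb
M halts after 10 transitions.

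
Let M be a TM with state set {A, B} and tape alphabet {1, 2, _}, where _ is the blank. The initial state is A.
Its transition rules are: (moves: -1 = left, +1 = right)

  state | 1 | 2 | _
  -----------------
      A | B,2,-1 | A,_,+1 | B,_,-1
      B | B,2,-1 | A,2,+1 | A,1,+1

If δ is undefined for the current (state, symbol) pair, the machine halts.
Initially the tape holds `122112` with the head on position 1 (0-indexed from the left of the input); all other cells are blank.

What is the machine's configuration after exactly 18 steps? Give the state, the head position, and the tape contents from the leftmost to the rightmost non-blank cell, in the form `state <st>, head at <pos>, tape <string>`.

state B, head at 5, tape 1_1111

A | 1[2]2112_   read 2 → write _, move +1, go to A
A | 1_[2]112_   read 2 → write _, move +1, go to A
A | 1__[1]12_   read 1 → write 2, move -1, go to B
B | 1_[_]212_   read _ → write 1, move +1, go to A
A | 1_1[2]12_   read 2 → write _, move +1, go to A
A | 1_1_[1]2_   read 1 → write 2, move -1, go to B
B | 1_1[_]22_   read _ → write 1, move +1, go to A
A | 1_11[2]2_   read 2 → write _, move +1, go to A
A | 1_11_[2]_   read 2 → write _, move +1, go to A
A | 1_11__[_]   read _ → write _, move -1, go to B
B | 1_11_[_]_   read _ → write 1, move +1, go to A
A | 1_11_1[_]   read _ → write _, move -1, go to B
B | 1_11_[1]_   read 1 → write 2, move -1, go to B
B | 1_11[_]2_   read _ → write 1, move +1, go to A
A | 1_111[2]_   read 2 → write _, move +1, go to A
A | 1_111_[_]   read _ → write _, move -1, go to B
B | 1_111[_]_   read _ → write 1, move +1, go to A
A | 1_1111[_]   read _ → write _, move -1, go to B
B | 1_111[1]_
After 18 steps: state B, head at 5, tape 1_1111.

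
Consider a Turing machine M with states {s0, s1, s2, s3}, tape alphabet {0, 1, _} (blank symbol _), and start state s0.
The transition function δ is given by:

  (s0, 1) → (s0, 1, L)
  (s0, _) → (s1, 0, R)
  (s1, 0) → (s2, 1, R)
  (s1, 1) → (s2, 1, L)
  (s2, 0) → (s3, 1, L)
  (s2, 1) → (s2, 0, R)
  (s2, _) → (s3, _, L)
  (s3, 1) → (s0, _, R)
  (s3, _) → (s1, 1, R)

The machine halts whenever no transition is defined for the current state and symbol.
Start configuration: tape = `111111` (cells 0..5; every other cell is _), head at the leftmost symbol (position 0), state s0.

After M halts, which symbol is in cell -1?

0

state=s0 head=0 tape=__[1]11111_   (s0,1)→(s0,1,L)
state=s0 head=-1 tape=_[_]111111_   (s0,_)→(s1,0,R)
state=s1 head=0 tape=_0[1]11111_   (s1,1)→(s2,1,L)
state=s2 head=-1 tape=_[0]111111_   (s2,0)→(s3,1,L)
state=s3 head=-2 tape=[_]1111111_   (s3,_)→(s1,1,R)
state=s1 head=-1 tape=1[1]111111_   (s1,1)→(s2,1,L)
state=s2 head=-2 tape=[1]1111111_   (s2,1)→(s2,0,R)
state=s2 head=-1 tape=0[1]111111_   (s2,1)→(s2,0,R)
state=s2 head=0 tape=00[1]11111_   (s2,1)→(s2,0,R)
state=s2 head=1 tape=000[1]1111_   (s2,1)→(s2,0,R)
state=s2 head=2 tape=0000[1]111_   (s2,1)→(s2,0,R)
state=s2 head=3 tape=00000[1]11_   (s2,1)→(s2,0,R)
state=s2 head=4 tape=000000[1]1_   (s2,1)→(s2,0,R)
state=s2 head=5 tape=0000000[1]_   (s2,1)→(s2,0,R)
state=s2 head=6 tape=00000000[_]   (s2,_)→(s3,_,L)
state=s3 head=5 tape=0000000[0]_
Cell -1 holds 0 when M halts.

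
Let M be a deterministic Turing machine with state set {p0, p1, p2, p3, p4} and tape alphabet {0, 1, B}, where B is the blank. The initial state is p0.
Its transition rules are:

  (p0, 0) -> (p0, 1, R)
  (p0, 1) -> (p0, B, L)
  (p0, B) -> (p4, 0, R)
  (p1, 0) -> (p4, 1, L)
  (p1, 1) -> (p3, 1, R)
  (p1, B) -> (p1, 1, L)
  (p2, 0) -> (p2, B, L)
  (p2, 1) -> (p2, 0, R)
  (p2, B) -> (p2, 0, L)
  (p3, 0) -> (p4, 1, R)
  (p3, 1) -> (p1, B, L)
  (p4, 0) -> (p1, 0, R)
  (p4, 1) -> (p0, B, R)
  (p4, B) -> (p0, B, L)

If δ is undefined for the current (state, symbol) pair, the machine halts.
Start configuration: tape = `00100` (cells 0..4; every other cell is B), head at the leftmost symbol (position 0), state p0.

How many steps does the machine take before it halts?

state=p0 head=0 tape=B[0]0100B   (p0,0)→(p0,1,R)
state=p0 head=1 tape=B1[0]100B   (p0,0)→(p0,1,R)
state=p0 head=2 tape=B11[1]00B   (p0,1)→(p0,B,L)
state=p0 head=1 tape=B1[1]B00B   (p0,1)→(p0,B,L)
state=p0 head=0 tape=B[1]BB00B   (p0,1)→(p0,B,L)
state=p0 head=-1 tape=[B]BBB00B   (p0,B)→(p4,0,R)
state=p4 head=0 tape=0[B]BB00B   (p4,B)→(p0,B,L)
state=p0 head=-1 tape=[0]BBB00B   (p0,0)→(p0,1,R)
state=p0 head=0 tape=1[B]BB00B   (p0,B)→(p4,0,R)
state=p4 head=1 tape=10[B]B00B   (p4,B)→(p0,B,L)
state=p0 head=0 tape=1[0]BB00B   (p0,0)→(p0,1,R)
state=p0 head=1 tape=11[B]B00B   (p0,B)→(p4,0,R)
state=p4 head=2 tape=110[B]00B   (p4,B)→(p0,B,L)
state=p0 head=1 tape=11[0]B00B   (p0,0)→(p0,1,R)
state=p0 head=2 tape=111[B]00B   (p0,B)→(p4,0,R)
state=p4 head=3 tape=1110[0]0B   (p4,0)→(p1,0,R)
state=p1 head=4 tape=11100[0]B   (p1,0)→(p4,1,L)
state=p4 head=3 tape=1110[0]1B   (p4,0)→(p1,0,R)
state=p1 head=4 tape=11100[1]B   (p1,1)→(p3,1,R)
state=p3 head=5 tape=111001[B]
M halts after 19 transitions.

19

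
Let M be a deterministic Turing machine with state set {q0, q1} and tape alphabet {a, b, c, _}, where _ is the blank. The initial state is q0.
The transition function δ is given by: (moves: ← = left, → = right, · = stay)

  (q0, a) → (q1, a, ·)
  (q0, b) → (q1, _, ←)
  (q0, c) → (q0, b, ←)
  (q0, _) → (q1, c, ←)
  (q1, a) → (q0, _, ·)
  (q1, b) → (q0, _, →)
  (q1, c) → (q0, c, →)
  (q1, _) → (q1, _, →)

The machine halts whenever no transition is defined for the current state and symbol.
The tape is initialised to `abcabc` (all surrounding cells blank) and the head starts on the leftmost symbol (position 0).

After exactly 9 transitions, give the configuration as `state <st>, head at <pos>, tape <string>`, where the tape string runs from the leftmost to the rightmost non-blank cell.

q0 | _[a]bcabc   read a → write a, move ·, go to q1
q1 | _[a]bcabc   read a → write _, move ·, go to q0
q0 | _[_]bcabc   read _ → write c, move ←, go to q1
q1 | [_]cbcabc   read _ → write _, move →, go to q1
q1 | _[c]bcabc   read c → write c, move →, go to q0
q0 | _c[b]cabc   read b → write _, move ←, go to q1
q1 | _[c]_cabc   read c → write c, move →, go to q0
q0 | _c[_]cabc   read _ → write c, move ←, go to q1
q1 | _[c]ccabc   read c → write c, move →, go to q0
q0 | _c[c]cabc
After 9 steps: state q0, head at 1, tape cccabc.

state q0, head at 1, tape cccabc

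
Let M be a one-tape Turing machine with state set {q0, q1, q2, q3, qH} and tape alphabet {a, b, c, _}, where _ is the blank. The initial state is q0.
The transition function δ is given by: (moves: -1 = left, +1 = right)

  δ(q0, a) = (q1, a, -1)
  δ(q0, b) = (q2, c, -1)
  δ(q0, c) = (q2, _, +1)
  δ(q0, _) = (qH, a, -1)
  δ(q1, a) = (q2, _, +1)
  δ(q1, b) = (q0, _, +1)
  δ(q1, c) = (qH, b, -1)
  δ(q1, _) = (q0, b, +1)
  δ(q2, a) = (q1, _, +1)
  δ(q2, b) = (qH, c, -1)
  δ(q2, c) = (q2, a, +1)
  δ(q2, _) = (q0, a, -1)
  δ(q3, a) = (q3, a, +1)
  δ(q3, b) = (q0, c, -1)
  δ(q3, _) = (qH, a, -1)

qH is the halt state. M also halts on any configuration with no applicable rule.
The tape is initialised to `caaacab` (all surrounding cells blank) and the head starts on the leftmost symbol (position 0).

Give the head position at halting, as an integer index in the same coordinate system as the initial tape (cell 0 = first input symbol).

3

state=q0 head=0 tape=[c]aaacab   (q0,c)→(q2,_,+1)
state=q2 head=1 tape=_[a]aacab   (q2,a)→(q1,_,+1)
state=q1 head=2 tape=__[a]acab   (q1,a)→(q2,_,+1)
state=q2 head=3 tape=___[a]cab   (q2,a)→(q1,_,+1)
state=q1 head=4 tape=____[c]ab   (q1,c)→(qH,b,-1)
state=qH head=3 tape=___[_]bab
At halt the head is at cell 3.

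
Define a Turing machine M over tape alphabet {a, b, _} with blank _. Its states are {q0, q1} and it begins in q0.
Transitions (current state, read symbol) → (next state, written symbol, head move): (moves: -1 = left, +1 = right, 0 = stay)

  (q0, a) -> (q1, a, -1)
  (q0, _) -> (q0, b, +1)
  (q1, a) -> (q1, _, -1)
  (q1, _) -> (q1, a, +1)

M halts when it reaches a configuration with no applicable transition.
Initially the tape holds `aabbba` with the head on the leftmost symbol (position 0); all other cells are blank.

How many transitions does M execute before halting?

state=q0 head=0 tape=___[a]abbba   (q0,a)→(q1,a,-1)
state=q1 head=-1 tape=__[_]aabbba   (q1,_)→(q1,a,+1)
state=q1 head=0 tape=__a[a]abbba   (q1,a)→(q1,_,-1)
state=q1 head=-1 tape=__[a]_abbba   (q1,a)→(q1,_,-1)
state=q1 head=-2 tape=_[_]__abbba   (q1,_)→(q1,a,+1)
state=q1 head=-1 tape=_a[_]_abbba   (q1,_)→(q1,a,+1)
state=q1 head=0 tape=_aa[_]abbba   (q1,_)→(q1,a,+1)
state=q1 head=1 tape=_aaa[a]bbba   (q1,a)→(q1,_,-1)
state=q1 head=0 tape=_aa[a]_bbba   (q1,a)→(q1,_,-1)
state=q1 head=-1 tape=_a[a]__bbba   (q1,a)→(q1,_,-1)
state=q1 head=-2 tape=_[a]___bbba   (q1,a)→(q1,_,-1)
state=q1 head=-3 tape=[_]____bbba   (q1,_)→(q1,a,+1)
state=q1 head=-2 tape=a[_]___bbba   (q1,_)→(q1,a,+1)
state=q1 head=-1 tape=aa[_]__bbba   (q1,_)→(q1,a,+1)
state=q1 head=0 tape=aaa[_]_bbba   (q1,_)→(q1,a,+1)
state=q1 head=1 tape=aaaa[_]bbba   (q1,_)→(q1,a,+1)
state=q1 head=2 tape=aaaaa[b]bba
M halts after 16 transitions.

16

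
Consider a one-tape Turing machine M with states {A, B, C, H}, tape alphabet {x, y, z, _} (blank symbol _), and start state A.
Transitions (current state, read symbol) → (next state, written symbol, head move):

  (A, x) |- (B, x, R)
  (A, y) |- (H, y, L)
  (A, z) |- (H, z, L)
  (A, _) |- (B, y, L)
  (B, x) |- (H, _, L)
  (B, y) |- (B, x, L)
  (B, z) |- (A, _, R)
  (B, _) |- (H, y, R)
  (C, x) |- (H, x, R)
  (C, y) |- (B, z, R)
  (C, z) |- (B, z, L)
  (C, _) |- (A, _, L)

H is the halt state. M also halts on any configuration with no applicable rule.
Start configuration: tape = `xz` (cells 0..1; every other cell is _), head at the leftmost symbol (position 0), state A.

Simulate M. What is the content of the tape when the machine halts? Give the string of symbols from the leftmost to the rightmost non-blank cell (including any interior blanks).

xyy

state=A head=0 tape=[x]z_   (A,x)→(B,x,R)
state=B head=1 tape=x[z]_   (B,z)→(A,_,R)
state=A head=2 tape=x_[_]   (A,_)→(B,y,L)
state=B head=1 tape=x[_]y   (B,_)→(H,y,R)
state=H head=2 tape=xy[y]
The non-blank tape span at halt is xyy.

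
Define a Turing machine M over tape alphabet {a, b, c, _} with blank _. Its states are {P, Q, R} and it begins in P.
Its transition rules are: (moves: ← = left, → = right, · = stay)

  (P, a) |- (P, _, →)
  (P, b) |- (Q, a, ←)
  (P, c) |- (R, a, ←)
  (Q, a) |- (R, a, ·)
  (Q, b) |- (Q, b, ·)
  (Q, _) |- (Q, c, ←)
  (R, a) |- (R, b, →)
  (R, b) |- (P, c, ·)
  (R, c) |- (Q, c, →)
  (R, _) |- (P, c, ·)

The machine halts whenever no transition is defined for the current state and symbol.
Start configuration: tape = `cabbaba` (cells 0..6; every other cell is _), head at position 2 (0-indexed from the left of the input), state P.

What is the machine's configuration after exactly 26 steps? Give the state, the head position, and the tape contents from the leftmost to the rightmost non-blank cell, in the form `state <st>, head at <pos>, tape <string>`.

P | ca[b]baba   read b → write a, move ←, go to Q
Q | c[a]ababa   read a → write a, move ·, go to R
R | c[a]ababa   read a → write b, move →, go to R
R | cb[a]baba   read a → write b, move →, go to R
R | cbb[b]aba   read b → write c, move ·, go to P
P | cbb[c]aba   read c → write a, move ←, go to R
R | cb[b]aaba   read b → write c, move ·, go to P
P | cb[c]aaba   read c → write a, move ←, go to R
R | c[b]aaaba   read b → write c, move ·, go to P
P | c[c]aaaba   read c → write a, move ←, go to R
R | [c]aaaaba   read c → write c, move →, go to Q
Q | c[a]aaaba   read a → write a, move ·, go to R
R | c[a]aaaba   read a → write b, move →, go to R
R | cb[a]aaba   read a → write b, move →, go to R
R | cbb[a]aba   read a → write b, move →, go to R
R | cbbb[a]ba   read a → write b, move →, go to R
R | cbbbb[b]a   read b → write c, move ·, go to P
P | cbbbb[c]a   read c → write a, move ←, go to R
R | cbbb[b]aa   read b → write c, move ·, go to P
P | cbbb[c]aa   read c → write a, move ←, go to R
R | cbb[b]aaa   read b → write c, move ·, go to P
P | cbb[c]aaa   read c → write a, move ←, go to R
R | cb[b]aaaa   read b → write c, move ·, go to P
P | cb[c]aaaa   read c → write a, move ←, go to R
R | c[b]aaaaa   read b → write c, move ·, go to P
P | c[c]aaaaa   read c → write a, move ←, go to R
R | [c]aaaaaa
After 26 steps: state R, head at 0, tape caaaaaa.

state R, head at 0, tape caaaaaa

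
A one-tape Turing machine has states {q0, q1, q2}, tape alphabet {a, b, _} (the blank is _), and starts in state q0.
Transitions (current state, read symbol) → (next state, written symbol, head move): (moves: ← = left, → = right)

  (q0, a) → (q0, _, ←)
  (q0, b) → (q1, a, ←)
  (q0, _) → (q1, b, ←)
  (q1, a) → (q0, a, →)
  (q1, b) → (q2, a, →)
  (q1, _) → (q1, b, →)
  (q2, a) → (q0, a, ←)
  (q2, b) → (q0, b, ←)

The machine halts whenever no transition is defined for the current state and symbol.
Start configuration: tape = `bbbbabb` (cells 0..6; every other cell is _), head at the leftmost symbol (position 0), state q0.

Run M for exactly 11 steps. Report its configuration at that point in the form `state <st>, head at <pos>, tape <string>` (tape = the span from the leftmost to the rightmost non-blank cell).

q0 | __[b]bbbabb   read b → write a, move ←, go to q1
q1 | _[_]abbbabb   read _ → write b, move →, go to q1
q1 | _b[a]bbbabb   read a → write a, move →, go to q0
q0 | _ba[b]bbabb   read b → write a, move ←, go to q1
q1 | _b[a]abbabb   read a → write a, move →, go to q0
q0 | _ba[a]bbabb   read a → write _, move ←, go to q0
q0 | _b[a]_bbabb   read a → write _, move ←, go to q0
q0 | _[b]__bbabb   read b → write a, move ←, go to q1
q1 | [_]a__bbabb   read _ → write b, move →, go to q1
q1 | b[a]__bbabb   read a → write a, move →, go to q0
q0 | ba[_]_bbabb   read _ → write b, move ←, go to q1
q1 | b[a]b_bbabb
After 11 steps: state q1, head at -1, tape bab_bbabb.

state q1, head at -1, tape bab_bbabb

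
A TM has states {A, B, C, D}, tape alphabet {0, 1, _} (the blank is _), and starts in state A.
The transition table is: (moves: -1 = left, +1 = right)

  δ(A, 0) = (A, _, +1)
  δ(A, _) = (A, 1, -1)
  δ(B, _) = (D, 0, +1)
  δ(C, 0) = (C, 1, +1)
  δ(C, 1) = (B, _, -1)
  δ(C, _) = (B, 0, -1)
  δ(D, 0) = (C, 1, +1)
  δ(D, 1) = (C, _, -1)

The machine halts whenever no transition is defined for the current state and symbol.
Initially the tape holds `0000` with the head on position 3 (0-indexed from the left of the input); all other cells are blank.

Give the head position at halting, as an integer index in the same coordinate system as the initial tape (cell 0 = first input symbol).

state=A head=3 tape=000[0]_   (A,0)→(A,_,+1)
state=A head=4 tape=000_[_]   (A,_)→(A,1,-1)
state=A head=3 tape=000[_]1   (A,_)→(A,1,-1)
state=A head=2 tape=00[0]11   (A,0)→(A,_,+1)
state=A head=3 tape=00_[1]1
At halt the head is at cell 3.

3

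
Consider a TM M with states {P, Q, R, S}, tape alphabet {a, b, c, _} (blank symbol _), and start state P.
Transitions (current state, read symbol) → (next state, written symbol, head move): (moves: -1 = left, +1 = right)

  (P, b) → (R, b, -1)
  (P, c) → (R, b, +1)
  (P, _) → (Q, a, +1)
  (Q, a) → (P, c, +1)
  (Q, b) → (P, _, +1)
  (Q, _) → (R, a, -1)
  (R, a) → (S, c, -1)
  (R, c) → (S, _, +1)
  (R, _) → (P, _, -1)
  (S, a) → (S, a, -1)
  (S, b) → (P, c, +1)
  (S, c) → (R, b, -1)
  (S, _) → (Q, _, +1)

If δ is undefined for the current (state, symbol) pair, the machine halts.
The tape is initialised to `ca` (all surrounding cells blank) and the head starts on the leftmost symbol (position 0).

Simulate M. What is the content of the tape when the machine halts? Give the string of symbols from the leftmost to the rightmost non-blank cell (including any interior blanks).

cabca

state=P head=0 tape=__[c]a__   (P,c)→(R,b,+1)
state=R head=1 tape=__b[a]__   (R,a)→(S,c,-1)
state=S head=0 tape=__[b]c__   (S,b)→(P,c,+1)
state=P head=1 tape=__c[c]__   (P,c)→(R,b,+1)
state=R head=2 tape=__cb[_]_   (R,_)→(P,_,-1)
state=P head=1 tape=__c[b]__   (P,b)→(R,b,-1)
state=R head=0 tape=__[c]b__   (R,c)→(S,_,+1)
state=S head=1 tape=___[b]__   (S,b)→(P,c,+1)
state=P head=2 tape=___c[_]_   (P,_)→(Q,a,+1)
state=Q head=3 tape=___ca[_]   (Q,_)→(R,a,-1)
state=R head=2 tape=___c[a]a   (R,a)→(S,c,-1)
state=S head=1 tape=___[c]ca   (S,c)→(R,b,-1)
state=R head=0 tape=__[_]bca   (R,_)→(P,_,-1)
state=P head=-1 tape=_[_]_bca   (P,_)→(Q,a,+1)
state=Q head=0 tape=_a[_]bca   (Q,_)→(R,a,-1)
state=R head=-1 tape=_[a]abca   (R,a)→(S,c,-1)
state=S head=-2 tape=[_]cabca   (S,_)→(Q,_,+1)
state=Q head=-1 tape=_[c]abca
The non-blank tape span at halt is cabca.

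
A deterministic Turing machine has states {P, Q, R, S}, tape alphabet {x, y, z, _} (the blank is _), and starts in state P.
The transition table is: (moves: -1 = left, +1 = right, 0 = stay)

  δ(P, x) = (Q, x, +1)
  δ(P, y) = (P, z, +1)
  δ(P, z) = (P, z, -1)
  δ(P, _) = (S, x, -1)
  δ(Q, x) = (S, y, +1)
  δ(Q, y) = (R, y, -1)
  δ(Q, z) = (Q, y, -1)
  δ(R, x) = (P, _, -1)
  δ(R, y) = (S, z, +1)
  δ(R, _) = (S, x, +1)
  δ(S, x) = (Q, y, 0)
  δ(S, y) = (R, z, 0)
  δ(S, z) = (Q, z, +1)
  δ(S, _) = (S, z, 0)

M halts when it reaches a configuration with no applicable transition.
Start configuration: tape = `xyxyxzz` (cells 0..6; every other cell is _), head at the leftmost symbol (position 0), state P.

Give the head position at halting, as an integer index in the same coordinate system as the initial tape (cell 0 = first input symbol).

state=P head=0 tape=__[x]yxyxzz   (P,x)→(Q,x,+1)
state=Q head=1 tape=__x[y]xyxzz   (Q,y)→(R,y,-1)
state=R head=0 tape=__[x]yxyxzz   (R,x)→(P,_,-1)
state=P head=-1 tape=_[_]_yxyxzz   (P,_)→(S,x,-1)
state=S head=-2 tape=[_]x_yxyxzz   (S,_)→(S,z,0)
state=S head=-2 tape=[z]x_yxyxzz   (S,z)→(Q,z,+1)
state=Q head=-1 tape=z[x]_yxyxzz   (Q,x)→(S,y,+1)
state=S head=0 tape=zy[_]yxyxzz   (S,_)→(S,z,0)
state=S head=0 tape=zy[z]yxyxzz   (S,z)→(Q,z,+1)
state=Q head=1 tape=zyz[y]xyxzz   (Q,y)→(R,y,-1)
state=R head=0 tape=zy[z]yxyxzz
At halt the head is at cell 0.

0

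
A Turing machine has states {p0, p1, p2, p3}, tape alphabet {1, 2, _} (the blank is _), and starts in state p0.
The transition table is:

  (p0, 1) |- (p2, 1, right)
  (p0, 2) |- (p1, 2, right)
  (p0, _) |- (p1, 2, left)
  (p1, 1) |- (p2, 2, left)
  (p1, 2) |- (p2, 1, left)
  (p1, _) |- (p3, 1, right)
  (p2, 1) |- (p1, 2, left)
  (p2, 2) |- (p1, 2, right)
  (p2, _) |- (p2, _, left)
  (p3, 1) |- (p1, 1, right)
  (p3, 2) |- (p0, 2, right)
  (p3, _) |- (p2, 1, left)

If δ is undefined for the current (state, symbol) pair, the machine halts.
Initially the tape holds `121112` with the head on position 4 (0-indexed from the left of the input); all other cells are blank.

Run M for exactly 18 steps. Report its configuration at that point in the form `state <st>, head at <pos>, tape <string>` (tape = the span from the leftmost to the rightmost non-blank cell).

state p2, head at 2, tape 121222121

state=p0 head=4 tape=_1211[1]2__   (p0,1)→(p2,1,right)
state=p2 head=5 tape=_12111[2]__   (p2,2)→(p1,2,right)
state=p1 head=6 tape=_121112[_]_   (p1,_)→(p3,1,right)
state=p3 head=7 tape=_1211121[_]   (p3,_)→(p2,1,left)
state=p2 head=6 tape=_121112[1]1   (p2,1)→(p1,2,left)
state=p1 head=5 tape=_12111[2]21   (p1,2)→(p2,1,left)
state=p2 head=4 tape=_1211[1]121   (p2,1)→(p1,2,left)
state=p1 head=3 tape=_121[1]2121   (p1,1)→(p2,2,left)
state=p2 head=2 tape=_12[1]22121   (p2,1)→(p1,2,left)
state=p1 head=1 tape=_1[2]222121   (p1,2)→(p2,1,left)
state=p2 head=0 tape=_[1]1222121   (p2,1)→(p1,2,left)
state=p1 head=-1 tape=[_]21222121   (p1,_)→(p3,1,right)
state=p3 head=0 tape=1[2]1222121   (p3,2)→(p0,2,right)
state=p0 head=1 tape=12[1]222121   (p0,1)→(p2,1,right)
state=p2 head=2 tape=121[2]22121   (p2,2)→(p1,2,right)
state=p1 head=3 tape=1212[2]2121   (p1,2)→(p2,1,left)
state=p2 head=2 tape=121[2]12121   (p2,2)→(p1,2,right)
state=p1 head=3 tape=1212[1]2121   (p1,1)→(p2,2,left)
state=p2 head=2 tape=121[2]22121
After 18 steps: state p2, head at 2, tape 121222121.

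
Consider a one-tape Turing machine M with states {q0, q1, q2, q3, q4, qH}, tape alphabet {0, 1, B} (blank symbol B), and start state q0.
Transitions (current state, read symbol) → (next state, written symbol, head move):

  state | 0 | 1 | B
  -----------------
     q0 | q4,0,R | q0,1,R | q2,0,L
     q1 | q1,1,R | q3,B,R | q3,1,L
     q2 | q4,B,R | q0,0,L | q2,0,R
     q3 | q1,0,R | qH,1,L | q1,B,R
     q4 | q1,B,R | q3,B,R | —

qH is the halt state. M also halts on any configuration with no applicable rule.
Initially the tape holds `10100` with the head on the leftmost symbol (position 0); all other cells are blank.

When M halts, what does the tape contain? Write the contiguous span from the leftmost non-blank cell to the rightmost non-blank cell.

10B011

q0 | [1]0100B   read 1 → write 1, move R, go to q0
q0 | 1[0]100B   read 0 → write 0, move R, go to q4
q4 | 10[1]00B   read 1 → write B, move R, go to q3
q3 | 10B[0]0B   read 0 → write 0, move R, go to q1
q1 | 10B0[0]B   read 0 → write 1, move R, go to q1
q1 | 10B01[B]   read B → write 1, move L, go to q3
q3 | 10B0[1]1   read 1 → write 1, move L, go to qH
qH | 10B[0]11
The non-blank tape span at halt is 10B011.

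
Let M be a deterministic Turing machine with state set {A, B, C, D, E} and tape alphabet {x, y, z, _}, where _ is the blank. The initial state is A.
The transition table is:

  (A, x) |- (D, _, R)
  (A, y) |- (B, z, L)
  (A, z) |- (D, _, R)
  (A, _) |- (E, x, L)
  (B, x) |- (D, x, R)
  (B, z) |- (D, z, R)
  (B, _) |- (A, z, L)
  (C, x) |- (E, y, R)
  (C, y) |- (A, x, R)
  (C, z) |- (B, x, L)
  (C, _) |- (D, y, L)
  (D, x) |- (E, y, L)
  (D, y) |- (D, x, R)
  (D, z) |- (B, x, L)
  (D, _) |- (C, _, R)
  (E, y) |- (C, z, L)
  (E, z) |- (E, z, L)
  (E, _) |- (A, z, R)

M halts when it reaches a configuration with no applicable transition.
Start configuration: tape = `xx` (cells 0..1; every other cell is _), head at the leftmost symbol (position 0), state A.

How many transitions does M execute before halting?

17

state=A head=0 tape=_[x]x___   (A,x)→(D,_,R)
state=D head=1 tape=__[x]___   (D,x)→(E,y,L)
state=E head=0 tape=_[_]y___   (E,_)→(A,z,R)
state=A head=1 tape=_z[y]___   (A,y)→(B,z,L)
state=B head=0 tape=_[z]z___   (B,z)→(D,z,R)
state=D head=1 tape=_z[z]___   (D,z)→(B,x,L)
state=B head=0 tape=_[z]x___   (B,z)→(D,z,R)
state=D head=1 tape=_z[x]___   (D,x)→(E,y,L)
state=E head=0 tape=_[z]y___   (E,z)→(E,z,L)
state=E head=-1 tape=[_]zy___   (E,_)→(A,z,R)
state=A head=0 tape=z[z]y___   (A,z)→(D,_,R)
state=D head=1 tape=z_[y]___   (D,y)→(D,x,R)
state=D head=2 tape=z_x[_]__   (D,_)→(C,_,R)
state=C head=3 tape=z_x_[_]_   (C,_)→(D,y,L)
state=D head=2 tape=z_x[_]y_   (D,_)→(C,_,R)
state=C head=3 tape=z_x_[y]_   (C,y)→(A,x,R)
state=A head=4 tape=z_x_x[_]   (A,_)→(E,x,L)
state=E head=3 tape=z_x_[x]x
M halts after 17 transitions.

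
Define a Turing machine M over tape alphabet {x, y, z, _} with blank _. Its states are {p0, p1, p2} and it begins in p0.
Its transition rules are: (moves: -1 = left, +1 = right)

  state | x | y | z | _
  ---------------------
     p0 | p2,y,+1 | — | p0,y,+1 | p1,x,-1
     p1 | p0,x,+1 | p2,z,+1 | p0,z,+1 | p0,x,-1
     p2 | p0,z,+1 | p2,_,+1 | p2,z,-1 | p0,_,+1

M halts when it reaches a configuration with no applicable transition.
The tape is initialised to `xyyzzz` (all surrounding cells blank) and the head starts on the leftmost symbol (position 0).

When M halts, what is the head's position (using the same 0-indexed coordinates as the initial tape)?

p0 | [x]yyzzz____   read x → write y, move +1, go to p2
p2 | y[y]yzzz____   read y → write _, move +1, go to p2
p2 | y_[y]zzz____   read y → write _, move +1, go to p2
p2 | y__[z]zz____   read z → write z, move -1, go to p2
p2 | y_[_]zzz____   read _ → write _, move +1, go to p0
p0 | y__[z]zz____   read z → write y, move +1, go to p0
p0 | y__y[z]z____   read z → write y, move +1, go to p0
p0 | y__yy[z]____   read z → write y, move +1, go to p0
p0 | y__yyy[_]___   read _ → write x, move -1, go to p1
p1 | y__yy[y]x___   read y → write z, move +1, go to p2
p2 | y__yyz[x]___   read x → write z, move +1, go to p0
p0 | y__yyzz[_]__   read _ → write x, move -1, go to p1
p1 | y__yyz[z]x__   read z → write z, move +1, go to p0
p0 | y__yyzz[x]__   read x → write y, move +1, go to p2
p2 | y__yyzzy[_]_   read _ → write _, move +1, go to p0
p0 | y__yyzzy_[_]   read _ → write x, move -1, go to p1
p1 | y__yyzzy[_]x   read _ → write x, move -1, go to p0
p0 | y__yyzz[y]xx
At halt the head is at cell 7.

7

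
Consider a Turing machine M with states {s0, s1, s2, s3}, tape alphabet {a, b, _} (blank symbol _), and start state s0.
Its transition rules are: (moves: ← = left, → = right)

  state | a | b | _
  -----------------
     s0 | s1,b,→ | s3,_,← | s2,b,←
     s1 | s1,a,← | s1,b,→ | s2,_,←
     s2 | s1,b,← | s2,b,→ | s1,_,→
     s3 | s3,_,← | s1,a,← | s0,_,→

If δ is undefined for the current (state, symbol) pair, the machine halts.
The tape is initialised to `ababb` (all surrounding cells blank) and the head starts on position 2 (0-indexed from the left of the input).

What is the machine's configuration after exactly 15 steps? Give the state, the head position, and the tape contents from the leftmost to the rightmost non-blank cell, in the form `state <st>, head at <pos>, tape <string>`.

state=s0 head=2 tape=ab[a]bb__   (s0,a)→(s1,b,→)
state=s1 head=3 tape=abb[b]b__   (s1,b)→(s1,b,→)
state=s1 head=4 tape=abbb[b]__   (s1,b)→(s1,b,→)
state=s1 head=5 tape=abbbb[_]_   (s1,_)→(s2,_,←)
state=s2 head=4 tape=abbb[b]__   (s2,b)→(s2,b,→)
state=s2 head=5 tape=abbbb[_]_   (s2,_)→(s1,_,→)
state=s1 head=6 tape=abbbb_[_]   (s1,_)→(s2,_,←)
state=s2 head=5 tape=abbbb[_]_   (s2,_)→(s1,_,→)
state=s1 head=6 tape=abbbb_[_]   (s1,_)→(s2,_,←)
state=s2 head=5 tape=abbbb[_]_   (s2,_)→(s1,_,→)
state=s1 head=6 tape=abbbb_[_]   (s1,_)→(s2,_,←)
state=s2 head=5 tape=abbbb[_]_   (s2,_)→(s1,_,→)
state=s1 head=6 tape=abbbb_[_]   (s1,_)→(s2,_,←)
state=s2 head=5 tape=abbbb[_]_   (s2,_)→(s1,_,→)
state=s1 head=6 tape=abbbb_[_]   (s1,_)→(s2,_,←)
state=s2 head=5 tape=abbbb[_]_
After 15 steps: state s2, head at 5, tape abbbb.

state s2, head at 5, tape abbbb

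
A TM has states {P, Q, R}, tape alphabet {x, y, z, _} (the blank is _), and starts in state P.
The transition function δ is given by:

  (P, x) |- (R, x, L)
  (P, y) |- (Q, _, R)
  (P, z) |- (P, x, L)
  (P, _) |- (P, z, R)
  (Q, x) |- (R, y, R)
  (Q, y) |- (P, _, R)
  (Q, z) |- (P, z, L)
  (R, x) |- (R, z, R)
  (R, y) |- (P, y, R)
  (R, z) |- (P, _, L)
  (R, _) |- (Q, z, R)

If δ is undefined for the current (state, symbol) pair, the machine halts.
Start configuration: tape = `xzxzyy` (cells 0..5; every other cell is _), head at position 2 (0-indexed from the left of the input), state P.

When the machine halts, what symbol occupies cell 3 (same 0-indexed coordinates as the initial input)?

P | _xz[x]zyy   read x → write x, move L, go to R
R | _x[z]xzyy   read z → write _, move L, go to P
P | _[x]_xzyy   read x → write x, move L, go to R
R | [_]x_xzyy   read _ → write z, move R, go to Q
Q | z[x]_xzyy   read x → write y, move R, go to R
R | zy[_]xzyy   read _ → write z, move R, go to Q
Q | zyz[x]zyy   read x → write y, move R, go to R
R | zyzy[z]yy   read z → write _, move L, go to P
P | zyz[y]_yy   read y → write _, move R, go to Q
Q | zyz_[_]yy
Cell 3 holds _ when M halts.

_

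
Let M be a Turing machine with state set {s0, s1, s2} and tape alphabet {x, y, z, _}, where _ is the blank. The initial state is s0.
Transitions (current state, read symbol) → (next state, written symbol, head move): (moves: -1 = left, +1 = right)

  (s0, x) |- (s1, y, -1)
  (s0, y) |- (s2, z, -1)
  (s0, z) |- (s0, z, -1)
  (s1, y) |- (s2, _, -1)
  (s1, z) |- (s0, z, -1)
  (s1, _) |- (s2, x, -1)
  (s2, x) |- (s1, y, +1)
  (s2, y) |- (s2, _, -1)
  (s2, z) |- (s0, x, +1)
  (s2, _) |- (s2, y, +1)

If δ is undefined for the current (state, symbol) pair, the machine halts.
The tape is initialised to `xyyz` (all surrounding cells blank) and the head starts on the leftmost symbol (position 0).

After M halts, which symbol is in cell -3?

state=s0 head=0 tape=_____[x]yyz_   (s0,x)→(s1,y,-1)
state=s1 head=-1 tape=____[_]yyyz_   (s1,_)→(s2,x,-1)
state=s2 head=-2 tape=___[_]xyyyz_   (s2,_)→(s2,y,+1)
state=s2 head=-1 tape=___y[x]yyyz_   (s2,x)→(s1,y,+1)
state=s1 head=0 tape=___yy[y]yyz_   (s1,y)→(s2,_,-1)
state=s2 head=-1 tape=___y[y]_yyz_   (s2,y)→(s2,_,-1)
state=s2 head=-2 tape=___[y]__yyz_   (s2,y)→(s2,_,-1)
state=s2 head=-3 tape=__[_]___yyz_   (s2,_)→(s2,y,+1)
state=s2 head=-2 tape=__y[_]__yyz_   (s2,_)→(s2,y,+1)
state=s2 head=-1 tape=__yy[_]_yyz_   (s2,_)→(s2,y,+1)
state=s2 head=0 tape=__yyy[_]yyz_   (s2,_)→(s2,y,+1)
state=s2 head=1 tape=__yyyy[y]yz_   (s2,y)→(s2,_,-1)
state=s2 head=0 tape=__yyy[y]_yz_   (s2,y)→(s2,_,-1)
state=s2 head=-1 tape=__yy[y]__yz_   (s2,y)→(s2,_,-1)
state=s2 head=-2 tape=__y[y]___yz_   (s2,y)→(s2,_,-1)
state=s2 head=-3 tape=__[y]____yz_   (s2,y)→(s2,_,-1)
state=s2 head=-4 tape=_[_]_____yz_   (s2,_)→(s2,y,+1)
state=s2 head=-3 tape=_y[_]____yz_   (s2,_)→(s2,y,+1)
state=s2 head=-2 tape=_yy[_]___yz_   (s2,_)→(s2,y,+1)
state=s2 head=-1 tape=_yyy[_]__yz_   (s2,_)→(s2,y,+1)
state=s2 head=0 tape=_yyyy[_]_yz_   (s2,_)→(s2,y,+1)
state=s2 head=1 tape=_yyyyy[_]yz_   (s2,_)→(s2,y,+1)
state=s2 head=2 tape=_yyyyyy[y]z_   (s2,y)→(s2,_,-1)
state=s2 head=1 tape=_yyyyy[y]_z_   (s2,y)→(s2,_,-1)
state=s2 head=0 tape=_yyyy[y]__z_   (s2,y)→(s2,_,-1)
state=s2 head=-1 tape=_yyy[y]___z_   (s2,y)→(s2,_,-1)
state=s2 head=-2 tape=_yy[y]____z_   (s2,y)→(s2,_,-1)
state=s2 head=-3 tape=_y[y]_____z_   (s2,y)→(s2,_,-1)
state=s2 head=-4 tape=_[y]______z_   (s2,y)→(s2,_,-1)
state=s2 head=-5 tape=[_]_______z_   (s2,_)→(s2,y,+1)
state=s2 head=-4 tape=y[_]______z_   (s2,_)→(s2,y,+1)
state=s2 head=-3 tape=yy[_]_____z_   (s2,_)→(s2,y,+1)
state=s2 head=-2 tape=yyy[_]____z_   (s2,_)→(s2,y,+1)
state=s2 head=-1 tape=yyyy[_]___z_   (s2,_)→(s2,y,+1)
state=s2 head=0 tape=yyyyy[_]__z_   (s2,_)→(s2,y,+1)
state=s2 head=1 tape=yyyyyy[_]_z_   (s2,_)→(s2,y,+1)
state=s2 head=2 tape=yyyyyyy[_]z_   (s2,_)→(s2,y,+1)
state=s2 head=3 tape=yyyyyyyy[z]_   (s2,z)→(s0,x,+1)
state=s0 head=4 tape=yyyyyyyyx[_]
Cell -3 holds y when M halts.

y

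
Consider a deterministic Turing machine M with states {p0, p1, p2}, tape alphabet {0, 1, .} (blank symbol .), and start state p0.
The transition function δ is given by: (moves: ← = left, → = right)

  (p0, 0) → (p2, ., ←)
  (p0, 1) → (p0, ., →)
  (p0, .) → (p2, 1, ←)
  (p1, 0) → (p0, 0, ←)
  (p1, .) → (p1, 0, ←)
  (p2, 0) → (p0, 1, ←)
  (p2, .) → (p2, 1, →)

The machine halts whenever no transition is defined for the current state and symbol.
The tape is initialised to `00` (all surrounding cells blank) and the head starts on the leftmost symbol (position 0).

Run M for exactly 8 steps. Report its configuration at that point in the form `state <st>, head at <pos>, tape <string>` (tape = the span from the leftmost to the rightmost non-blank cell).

state p2, head at 2, tape 1.11

p0 | .[0]0.   read 0 → write ., move ←, go to p2
p2 | [.].0.   read . → write 1, move →, go to p2
p2 | 1[.]0.   read . → write 1, move →, go to p2
p2 | 11[0].   read 0 → write 1, move ←, go to p0
p0 | 1[1]1.   read 1 → write ., move →, go to p0
p0 | 1.[1].   read 1 → write ., move →, go to p0
p0 | 1..[.]   read . → write 1, move ←, go to p2
p2 | 1.[.]1   read . → write 1, move →, go to p2
p2 | 1.1[1]
After 8 steps: state p2, head at 2, tape 1.11.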